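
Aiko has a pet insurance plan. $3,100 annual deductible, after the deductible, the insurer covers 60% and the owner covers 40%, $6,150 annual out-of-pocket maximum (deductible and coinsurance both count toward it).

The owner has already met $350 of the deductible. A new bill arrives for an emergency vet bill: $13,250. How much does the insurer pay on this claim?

Deductible still to meet: $3,100 − $350 = $2,750.
After the $2,750 deductible portion, $13,250 − $2,750 = $10,500 is subject to coinsurance.
Coinsurance: $10,500 × 40% = $4,200.
Owner responsibility before any cap: $2,750 + $4,200 = $6,950.
Year-to-date out-of-pocket would reach $350 + $6,950 = $7,300, above the $6,150 maximum, so the owner pays only $6,150 − $350 = $5,800.
Insurer pays the balance: $13,250 − $5,800 = $7,450.

$7,450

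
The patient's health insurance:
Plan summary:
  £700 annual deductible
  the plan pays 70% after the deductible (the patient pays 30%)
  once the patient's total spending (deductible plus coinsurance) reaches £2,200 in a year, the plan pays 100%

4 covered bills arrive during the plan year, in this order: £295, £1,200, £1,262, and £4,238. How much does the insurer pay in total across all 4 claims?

Claim 1 (£295): all of it applies to the deductible. Patient owes £295 (running OOP £295). Insurer: £295 − £295 = £0.
Claim 2 (£1,200): £405 to deductible, leaving £795; coinsurance £795 × 30% = £238.50. Patient pays £643.50; OOP now £938.50. Plan pays £1,200 − £643.50 = £556.50.
Claim 3 (£1,262): deductible already satisfied, so patient's share is 30% × £1,262 = £378.60. Patient owes £378.60 (running OOP £1,317.10). Insurer: £1,262 − £378.60 = £883.40.
Claim 4 (£4,238): 30% coinsurance on £4,238 = £1,271.40. OOP would hit £2,588.50 > £2,200, so the cap limits the patient to £2,200 − £1,317.10 = £882.90. Plan pays £4,238 − £882.90 = £3,355.10.
Insurer total = bills − patient's total = £6,995 − £2,200 = £4,795.

£4,795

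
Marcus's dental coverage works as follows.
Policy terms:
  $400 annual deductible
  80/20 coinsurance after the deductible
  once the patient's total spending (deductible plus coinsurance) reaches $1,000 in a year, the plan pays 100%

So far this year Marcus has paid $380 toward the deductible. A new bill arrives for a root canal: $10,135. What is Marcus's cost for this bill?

$620

Deductible still to meet: $400 − $380 = $20.
After the $20 deductible portion, $10,135 − $20 = $10,115 is subject to coinsurance.
Patient's 20% share of $10,115 is $2,023.
So the patient owes $20 + $2,023 = $2,043 before any cap.
Adding $2,043 to the $380 already spent would give $2,423, which exceeds the $1,000 cap; the patient pays just $1,000 − $380 = $620.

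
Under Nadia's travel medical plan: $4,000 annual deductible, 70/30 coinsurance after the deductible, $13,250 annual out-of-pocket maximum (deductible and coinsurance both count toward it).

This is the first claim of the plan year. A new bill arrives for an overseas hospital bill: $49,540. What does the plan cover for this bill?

Deductible not yet touched, so the first $4,000 of the bill goes to the deductible.
After the $4,000 deductible portion, $49,540 − $4,000 = $45,540 is subject to coinsurance.
Coinsurance: $45,540 × 30% = $13,662.
That puts the traveler's cost at $4,000 + $13,662 = $17,662 before any cap.
Year-to-date out-of-pocket would reach $0 + $17,662 = $17,662, above the $13,250 maximum, so the traveler pays only $13,250 − $0 = $13,250.
The plan picks up $49,540 − $13,250 = $36,290.

$36,290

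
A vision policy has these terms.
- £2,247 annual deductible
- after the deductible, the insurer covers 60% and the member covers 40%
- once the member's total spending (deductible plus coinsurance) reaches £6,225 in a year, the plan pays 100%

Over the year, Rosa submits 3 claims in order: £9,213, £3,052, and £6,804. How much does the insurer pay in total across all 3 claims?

£12,844

Claim 1 — £9,213: £2,247 finishes the deductible; £6,966 goes to coinsurance; member's 40% is £2,786.40. Member pays £5,033.40; OOP now £5,033.40. Insurer: £9,213 − £5,033.40 = £4,179.60.
Claim 2 — £3,052: deductible met; 40% of £3,052 = £1,220.80. OOP would hit £6,254.20 > £6,225, so the cap limits the member to £6,225 − £5,033.40 = £1,191.60. Plan pays £3,052 − £1,191.60 = £1,860.40.
Claim 3 — £6,804: 40% coinsurance on £6,804 = £2,721.60. OOP would hit £8,946.60 > £6,225, so the cap limits the member to £6,225 − £6,225 = £0. Insurer: £6,804 − £0 = £6,804.
Insurer total: £4,179.60 + £1,860.40 + £6,804 = £12,844.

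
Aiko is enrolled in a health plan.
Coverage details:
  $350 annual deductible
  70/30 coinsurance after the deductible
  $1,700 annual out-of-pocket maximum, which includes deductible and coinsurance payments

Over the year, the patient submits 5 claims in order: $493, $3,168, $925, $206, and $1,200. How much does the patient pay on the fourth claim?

Claim 1 — $493: $350 finishes the deductible; $143 goes to coinsurance; coinsurance $143 × 30% = $42.90. Patient pays $392.90; OOP now $392.90.
Claim 2 — $3,168: deductible already satisfied, so patient's share is 30% × $3,168 = $950.40. Cost to patient: $950.40. OOP to date $1,343.30.
Claim 3 — $925: deductible already satisfied, so patient's share is 30% × $925 = $277.50. Patient pays $277.50; OOP now $1,620.80.
Claim 4 — $206: deductible met; 30% of $206 = $61.80. Cost to patient: $61.80. OOP to date $1,682.60.

$61.80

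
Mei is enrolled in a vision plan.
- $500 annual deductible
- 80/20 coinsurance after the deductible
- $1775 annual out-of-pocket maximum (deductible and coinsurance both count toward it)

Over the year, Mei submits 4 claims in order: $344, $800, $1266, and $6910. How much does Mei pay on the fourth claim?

Bill 1, $344: all of it applies to the deductible. Cost to member: $344. OOP to date $344.
Bill 2, $800: deductible takes $156, $644 remains; member's 20% is $128.80. Cost to member: $284.80. OOP to date $628.80.
Bill 3, $1266: 20% coinsurance on $1266 = $253.20. Cost to member: $253.20. OOP to date $882.
Bill 4, $6910: deductible already satisfied, so member's share is 20% × $6910 = $1382. Adding that to $882 gives $2264, past the $1775 cap; member pays only $1775 − $882 = $893.

$893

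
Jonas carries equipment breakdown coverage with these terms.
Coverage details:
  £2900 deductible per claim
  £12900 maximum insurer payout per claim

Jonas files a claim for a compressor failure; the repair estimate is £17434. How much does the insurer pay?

£12900

Less the £2900 deductible: £17434 − £2900 = £14534.
£14534 exceeds the £12900 limit, so the insurer pays the limit: £12900.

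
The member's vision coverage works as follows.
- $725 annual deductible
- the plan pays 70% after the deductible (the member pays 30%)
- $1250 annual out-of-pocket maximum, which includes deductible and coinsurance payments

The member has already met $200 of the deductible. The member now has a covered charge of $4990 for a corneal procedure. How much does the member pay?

$1050

$200 of the $725 deductible is already met, leaving $525.
The remaining $4465 (= $4990 − $525) moves to coinsurance.
Member's 30% share of $4465 is $1339.50.
So the member owes $525 + $1339.50 = $1864.50 before any cap.
Adding $1864.50 to the $200 already spent would give $2064.50, which exceeds the $1250 cap; the member pays just $1250 − $200 = $1050.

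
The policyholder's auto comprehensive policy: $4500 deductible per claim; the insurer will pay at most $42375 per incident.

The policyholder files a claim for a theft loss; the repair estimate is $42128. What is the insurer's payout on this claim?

$37628

Subtract the deductible: $42128 − $4500 = $37628.
$37628 ≤ $42375, so the limit doesn't bind; insurer pays $37628.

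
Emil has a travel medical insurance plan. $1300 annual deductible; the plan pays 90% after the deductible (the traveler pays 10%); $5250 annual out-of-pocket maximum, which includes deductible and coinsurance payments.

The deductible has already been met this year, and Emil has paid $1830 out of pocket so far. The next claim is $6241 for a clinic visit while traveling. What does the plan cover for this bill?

The deductible is already satisfied, so the full bill goes to coinsurance.
Traveler's 10% share of $6241 is $624.10.
Year-to-date out-of-pocket becomes $1830 + $624.10 = $2454.10, still under the $5250 maximum, so no cap applies.
The plan picks up $6241 − $624.10 = $5616.90.

$5616.90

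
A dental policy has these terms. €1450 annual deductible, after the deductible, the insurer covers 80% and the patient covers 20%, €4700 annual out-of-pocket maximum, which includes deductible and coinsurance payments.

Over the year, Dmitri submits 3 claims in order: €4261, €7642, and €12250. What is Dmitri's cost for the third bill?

Bill 1, €4261: €1450 to deductible, leaving €2811; 20% of €2811 = €562.20. Patient pays €2012.20; OOP now €2012.20.
Bill 2, €7642: 20% coinsurance on €7642 = €1528.40. Patient owes €1528.40 (running OOP €3540.60).
Bill 3, €12250: deductible met; 20% of €12250 = €2450. That would push OOP to €5990.60, over the €4700 cap, so patient pays €4700 − €3540.60 = €1159.40.

€1159.40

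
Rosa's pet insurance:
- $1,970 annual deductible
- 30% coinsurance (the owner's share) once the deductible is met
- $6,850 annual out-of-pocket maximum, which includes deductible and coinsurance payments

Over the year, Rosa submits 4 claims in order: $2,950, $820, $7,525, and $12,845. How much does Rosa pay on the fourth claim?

$2,082.50

Bill 1, $2,950: deductible takes $1,970, $980 remains; coinsurance $980 × 30% = $294. Owner pays $2,264; OOP now $2,264.
Bill 2, $820: deductible met; 30% of $820 = $246. Cost to owner: $246. OOP to date $2,510.
Bill 3, $7,525: deductible already satisfied, so owner's share is 30% × $7,525 = $2,257.50. Owner pays $2,257.50; OOP now $4,767.50.
Bill 4, $12,845: 30% coinsurance on $12,845 = $3,853.50. That would push OOP to $8,621, over the $6,850 cap, so owner pays $6,850 − $4,767.50 = $2,082.50.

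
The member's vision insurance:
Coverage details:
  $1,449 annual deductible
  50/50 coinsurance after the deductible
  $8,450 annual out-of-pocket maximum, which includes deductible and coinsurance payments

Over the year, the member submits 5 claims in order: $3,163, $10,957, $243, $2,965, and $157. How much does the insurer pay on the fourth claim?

$2,421

Claim 1 ($3,163): deductible takes $1,449, $1,714 remains; member's 50% is $857. Cost to member: $2,306. OOP to date $2,306. Insurer: $3,163 − $2,306 = $857.
Claim 2 ($10,957): deductible already satisfied, so member's share is 50% × $10,957 = $5,478.50. Member pays $5,478.50; OOP now $7,784.50. Insurer: $10,957 − $5,478.50 = $5,478.50.
Claim 3 ($243): deductible met; 50% of $243 = $121.50. Member owes $121.50 (running OOP $7,906). Insurer: $243 − $121.50 = $121.50.
Claim 4 ($2,965): 50% coinsurance on $2,965 = $1,482.50. OOP would hit $9,388.50 > $8,450, so the cap limits the member to $8,450 − $7,906 = $544. Insurer: $2,965 − $544 = $2,421.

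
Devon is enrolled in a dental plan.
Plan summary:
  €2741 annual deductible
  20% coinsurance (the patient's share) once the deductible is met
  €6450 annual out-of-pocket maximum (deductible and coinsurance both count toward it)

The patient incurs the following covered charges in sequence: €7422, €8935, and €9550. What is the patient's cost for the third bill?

€985.80

Claim 1 — €7422: €2741 to deductible, leaving €4681; coinsurance €4681 × 20% = €936.20. Patient owes €3677.20 (running OOP €3677.20).
Claim 2 — €8935: deductible already satisfied, so patient's share is 20% × €8935 = €1787. Patient pays €1787; OOP now €5464.20.
Claim 3 — €9550: deductible already satisfied, so patient's share is 20% × €9550 = €1910. OOP would hit €7374.20 > €6450, so the cap limits the patient to €6450 − €5464.20 = €985.80.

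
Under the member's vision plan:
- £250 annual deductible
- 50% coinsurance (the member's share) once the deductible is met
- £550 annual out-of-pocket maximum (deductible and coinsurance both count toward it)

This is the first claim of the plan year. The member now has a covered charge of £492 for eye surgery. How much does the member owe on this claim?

Deductible not yet touched, so the first £250 of the bill goes to the deductible.
That leaves £492 − £250 = £242 for coinsurance.
Coinsurance: £242 × 50% = £121.
That puts the member's cost at £250 + £121 = £371 before any cap.
Total out-of-pocket so far would be £0 + £371 = £371, below the £550 cap — no reduction.

£371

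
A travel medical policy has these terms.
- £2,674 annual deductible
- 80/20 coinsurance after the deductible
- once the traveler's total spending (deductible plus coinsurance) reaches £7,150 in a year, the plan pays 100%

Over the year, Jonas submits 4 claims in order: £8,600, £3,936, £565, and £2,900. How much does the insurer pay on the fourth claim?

Claim 1 — £8,600: £2,674 finishes the deductible; £5,926 goes to coinsurance; traveler's 20% is £1,185.20. Traveler pays £3,859.20; OOP now £3,859.20. Insurer: £8,600 − £3,859.20 = £4,740.80.
Claim 2 — £3,936: deductible met; 20% of £3,936 = £787.20. Traveler pays £787.20; OOP now £4,646.40. Plan pays £3,936 − £787.20 = £3,148.80.
Claim 3 — £565: 20% coinsurance on £565 = £113. Cost to traveler: £113. OOP to date £4,759.40. Insurer: £565 − £113 = £452.
Claim 4 — £2,900: 20% coinsurance on £2,900 = £580. Traveler pays £580; OOP now £5,339.40. Insurer: £2,900 − £580 = £2,320.

£2,320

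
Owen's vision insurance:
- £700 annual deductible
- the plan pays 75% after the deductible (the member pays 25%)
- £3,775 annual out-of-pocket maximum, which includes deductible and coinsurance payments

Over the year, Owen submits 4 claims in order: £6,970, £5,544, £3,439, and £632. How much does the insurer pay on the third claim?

£3,317.50

Claim 1 (£6,970): £700 to deductible, leaving £6,270; coinsurance £6,270 × 25% = £1,567.50. Cost to member: £2,267.50. OOP to date £2,267.50. Plan pays £6,970 − £2,267.50 = £4,702.50.
Claim 2 (£5,544): deductible already satisfied, so member's share is 25% × £5,544 = £1,386. Member owes £1,386 (running OOP £3,653.50). Insurer: £5,544 − £1,386 = £4,158.
Claim 3 (£3,439): 25% coinsurance on £3,439 = £859.75. Adding that to £3,653.50 gives £4,513.25, past the £3,775 cap; member pays only £3,775 − £3,653.50 = £121.50. Insurer: £3,439 − £121.50 = £3,317.50.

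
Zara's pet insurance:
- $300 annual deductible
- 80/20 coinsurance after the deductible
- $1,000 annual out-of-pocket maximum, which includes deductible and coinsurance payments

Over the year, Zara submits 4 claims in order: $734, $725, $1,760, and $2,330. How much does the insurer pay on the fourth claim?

$2,213.80

#1 ($734): $300 finishes the deductible; $434 goes to coinsurance; owner's 20% is $86.80. Owner owes $386.80 (running OOP $386.80). Insurer: $734 − $386.80 = $347.20.
#2 ($725): 20% coinsurance on $725 = $145. Owner owes $145 (running OOP $531.80). Insurer: $725 − $145 = $580.
#3 ($1,760): deductible already satisfied, so owner's share is 20% × $1,760 = $352. Owner pays $352; OOP now $883.80. Insurer: $1,760 − $352 = $1,408.
#4 ($2,330): deductible met; 20% of $2,330 = $466. That would push OOP to $1,349.80, over the $1,000 cap, so owner pays $1,000 − $883.80 = $116.20. Plan pays $2,330 − $116.20 = $2,213.80.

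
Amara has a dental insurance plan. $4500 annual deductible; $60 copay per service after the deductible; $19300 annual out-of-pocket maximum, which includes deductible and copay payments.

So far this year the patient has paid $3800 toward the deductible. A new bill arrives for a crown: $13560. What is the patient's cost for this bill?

$760

Deductible still to meet: $4500 − $3800 = $700.
After the $700 deductible portion, $13560 − $700 = $12860 is subject to the copay.
Copay on this service: $60.
That puts the patient's cost at $700 + $60 = $760 before any cap.
Total out-of-pocket so far would be $3800 + $760 = $4560, below the $19300 cap — no reduction.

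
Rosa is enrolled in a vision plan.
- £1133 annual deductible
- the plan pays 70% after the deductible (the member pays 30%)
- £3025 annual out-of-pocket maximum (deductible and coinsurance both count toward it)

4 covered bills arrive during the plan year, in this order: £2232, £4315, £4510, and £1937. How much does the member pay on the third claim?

Bill 1, £2232: deductible takes £1133, £1099 remains; coinsurance £1099 × 30% = £329.70. Member owes £1462.70 (running OOP £1462.70).
Bill 2, £4315: deductible already satisfied, so member's share is 30% × £4315 = £1294.50. Member pays £1294.50; OOP now £2757.20.
Bill 3, £4510: 30% coinsurance on £4510 = £1353. That would push OOP to £4110.20, over the £3025 cap, so member pays £3025 − £2757.20 = £267.80.

£267.80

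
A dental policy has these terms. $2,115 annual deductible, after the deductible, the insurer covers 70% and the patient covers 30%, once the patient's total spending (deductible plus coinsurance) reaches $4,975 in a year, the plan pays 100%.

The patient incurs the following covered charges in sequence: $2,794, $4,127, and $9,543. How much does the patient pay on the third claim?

$1,418.20

Claim 1 — $2,794: $2,115 finishes the deductible; $679 goes to coinsurance; patient's 30% is $203.70. Patient owes $2,318.70 (running OOP $2,318.70).
Claim 2 — $4,127: 30% coinsurance on $4,127 = $1,238.10. Patient pays $1,238.10; OOP now $3,556.80.
Claim 3 — $9,543: deductible met; 30% of $9,543 = $2,862.90. Adding that to $3,556.80 gives $6,419.70, past the $4,975 cap; patient pays only $4,975 − $3,556.80 = $1,418.20.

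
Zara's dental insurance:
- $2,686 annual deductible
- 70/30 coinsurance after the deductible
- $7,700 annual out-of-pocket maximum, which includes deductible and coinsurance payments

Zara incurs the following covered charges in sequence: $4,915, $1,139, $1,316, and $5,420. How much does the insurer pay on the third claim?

#1 ($4,915): deductible takes $2,686, $2,229 remains; patient's 30% is $668.70. Cost to patient: $3,354.70. OOP to date $3,354.70. Plan pays $4,915 − $3,354.70 = $1,560.30.
#2 ($1,139): deductible met; 30% of $1,139 = $341.70. Cost to patient: $341.70. OOP to date $3,696.40. Plan pays $1,139 − $341.70 = $797.30.
#3 ($1,316): deductible already satisfied, so patient's share is 30% × $1,316 = $394.80. Patient pays $394.80; OOP now $4,091.20. Plan pays $1,316 − $394.80 = $921.20.

$921.20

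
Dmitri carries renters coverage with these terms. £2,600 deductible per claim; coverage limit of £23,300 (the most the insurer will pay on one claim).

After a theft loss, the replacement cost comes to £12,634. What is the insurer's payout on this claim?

£10,034

Less the £2,600 deductible: £12,634 − £2,600 = £10,034.
That's under the £23,300 cap, so the insurer reimburses the full £10,034.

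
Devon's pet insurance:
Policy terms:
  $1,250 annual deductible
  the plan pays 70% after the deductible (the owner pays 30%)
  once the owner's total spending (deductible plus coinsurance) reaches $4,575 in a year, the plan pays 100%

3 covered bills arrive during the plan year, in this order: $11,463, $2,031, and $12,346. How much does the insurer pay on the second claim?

$1,769.90

Claim 1 — $11,463: deductible takes $1,250, $10,213 remains; owner's 30% is $3,063.90. Owner pays $4,313.90; OOP now $4,313.90. Plan pays $11,463 − $4,313.90 = $7,149.10.
Claim 2 — $2,031: 30% coinsurance on $2,031 = $609.30. OOP would hit $4,923.20 > $4,575, so the cap limits the owner to $4,575 − $4,313.90 = $261.10. Plan pays $2,031 − $261.10 = $1,769.90.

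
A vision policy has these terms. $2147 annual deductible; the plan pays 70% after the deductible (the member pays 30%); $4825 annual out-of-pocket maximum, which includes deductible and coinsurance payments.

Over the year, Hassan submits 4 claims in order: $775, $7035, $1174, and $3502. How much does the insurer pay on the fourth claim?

Claim 1 — $775: all of it applies to the deductible. Cost to member: $775. OOP to date $775. Plan pays $775 − $775 = $0.
Claim 2 — $7035: $1372 finishes the deductible; $5663 goes to coinsurance; 30% of $5663 = $1698.90. Cost to member: $3070.90. OOP to date $3845.90. Insurer: $7035 − $3070.90 = $3964.10.
Claim 3 — $1174: 30% coinsurance on $1174 = $352.20. Member pays $352.20; OOP now $4198.10. Insurer: $1174 − $352.20 = $821.80.
Claim 4 — $3502: 30% coinsurance on $3502 = $1050.60. Adding that to $4198.10 gives $5248.70, past the $4825 cap; member pays only $4825 − $4198.10 = $626.90. Plan pays $3502 − $626.90 = $2875.10.

$2875.10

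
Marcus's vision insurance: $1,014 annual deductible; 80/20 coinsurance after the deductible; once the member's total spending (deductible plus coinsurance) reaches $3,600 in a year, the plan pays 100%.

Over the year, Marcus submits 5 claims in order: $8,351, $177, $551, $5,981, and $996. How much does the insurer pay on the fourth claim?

$5,008

Bill 1, $8,351: $1,014 to deductible, leaving $7,337; 20% of $7,337 = $1,467.40. Member owes $2,481.40 (running OOP $2,481.40). Insurer: $8,351 − $2,481.40 = $5,869.60.
Bill 2, $177: deductible already satisfied, so member's share is 20% × $177 = $35.40. Member pays $35.40; OOP now $2,516.80. Plan pays $177 − $35.40 = $141.60.
Bill 3, $551: 20% coinsurance on $551 = $110.20. Cost to member: $110.20. OOP to date $2,627. Plan pays $551 − $110.20 = $440.80.
Bill 4, $5,981: deductible met; 20% of $5,981 = $1,196.20. OOP would hit $3,823.20 > $3,600, so the cap limits the member to $3,600 − $2,627 = $973. Plan pays $5,981 − $973 = $5,008.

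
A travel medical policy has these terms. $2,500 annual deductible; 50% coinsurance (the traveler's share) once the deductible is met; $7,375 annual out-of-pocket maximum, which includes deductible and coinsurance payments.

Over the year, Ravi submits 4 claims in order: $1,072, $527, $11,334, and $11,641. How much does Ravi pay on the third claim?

$5,776

Claim 1 ($1,072): all of it applies to the deductible. Cost to traveler: $1,072. OOP to date $1,072.
Claim 2 ($527): all of it applies to the deductible. Cost to traveler: $527. OOP to date $1,599.
Claim 3 ($11,334): $901 finishes the deductible; $10,433 goes to coinsurance; traveler's 50% is $5,216.50. Deductible plus coinsurance: $901 + $5,216.50 = $6,117.50. That would push OOP to $7,716.50, over the $7,375 cap, so traveler pays $7,375 − $1,599 = $5,776.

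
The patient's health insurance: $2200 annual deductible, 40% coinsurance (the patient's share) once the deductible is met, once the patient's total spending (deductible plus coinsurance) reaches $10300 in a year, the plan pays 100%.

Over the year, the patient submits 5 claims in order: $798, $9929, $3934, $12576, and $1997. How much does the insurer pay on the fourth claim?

$9460.40

Claim 1 — $798: entire amount goes to the deductible. Patient owes $798 (running OOP $798). Insurer: $798 − $798 = $0.
Claim 2 — $9929: $1402 to deductible, leaving $8527; patient's 40% is $3410.80. Patient pays $4812.80; OOP now $5610.80. Insurer: $9929 − $4812.80 = $5116.20.
Claim 3 — $3934: 40% coinsurance on $3934 = $1573.60. Cost to patient: $1573.60. OOP to date $7184.40. Insurer: $3934 − $1573.60 = $2360.40.
Claim 4 — $12576: 40% coinsurance on $12576 = $5030.40. OOP would hit $12214.80 > $10300, so the cap limits the patient to $10300 − $7184.40 = $3115.60. Insurer: $12576 − $3115.60 = $9460.40.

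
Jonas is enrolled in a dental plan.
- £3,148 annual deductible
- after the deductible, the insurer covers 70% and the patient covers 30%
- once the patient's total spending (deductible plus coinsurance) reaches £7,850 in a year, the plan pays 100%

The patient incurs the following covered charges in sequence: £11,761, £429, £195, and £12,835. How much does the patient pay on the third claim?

£58.50

Claim 1 — £11,761: £3,148 finishes the deductible; £8,613 goes to coinsurance; 30% of £8,613 = £2,583.90. Cost to patient: £5,731.90. OOP to date £5,731.90.
Claim 2 — £429: 30% coinsurance on £429 = £128.70. Patient owes £128.70 (running OOP £5,860.60).
Claim 3 — £195: deductible met; 30% of £195 = £58.50. Cost to patient: £58.50. OOP to date £5,919.10.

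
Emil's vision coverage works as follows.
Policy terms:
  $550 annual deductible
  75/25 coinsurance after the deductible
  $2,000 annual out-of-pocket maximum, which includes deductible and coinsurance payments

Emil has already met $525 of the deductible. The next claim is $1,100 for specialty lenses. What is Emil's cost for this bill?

Deductible still to meet: $550 − $525 = $25.
That leaves $1,100 − $25 = $1,075 for coinsurance.
25% of $1,075 = $268.75 falls to the member.
That puts the member's cost at $25 + $268.75 = $293.75 before any cap.
Cumulative spending $525 + $293.75 = $818.75 stays under the $2,000 maximum.

$293.75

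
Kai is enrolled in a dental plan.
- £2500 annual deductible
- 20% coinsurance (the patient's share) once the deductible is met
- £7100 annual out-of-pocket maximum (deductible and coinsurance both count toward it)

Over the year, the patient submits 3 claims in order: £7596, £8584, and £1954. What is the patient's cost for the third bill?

Claim 1 (£7596): £2500 finishes the deductible; £5096 goes to coinsurance; coinsurance £5096 × 20% = £1019.20. Patient owes £3519.20 (running OOP £3519.20).
Claim 2 (£8584): deductible met; 20% of £8584 = £1716.80. Cost to patient: £1716.80. OOP to date £5236.
Claim 3 (£1954): deductible met; 20% of £1954 = £390.80. Patient pays £390.80; OOP now £5626.80.

£390.80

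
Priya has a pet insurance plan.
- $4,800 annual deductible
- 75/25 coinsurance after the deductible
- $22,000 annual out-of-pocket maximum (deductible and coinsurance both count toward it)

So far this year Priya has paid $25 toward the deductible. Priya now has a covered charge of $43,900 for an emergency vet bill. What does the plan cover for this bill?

Deductible still to meet: $4,800 − $25 = $4,775.
That leaves $43,900 − $4,775 = $39,125 for coinsurance.
Owner's 25% share of $39,125 is $9,781.25.
So the owner owes $4,775 + $9,781.25 = $14,556.25 before any cap.
Year-to-date out-of-pocket becomes $25 + $14,556.25 = $14,581.25, still under the $22,000 maximum, so no cap applies.
The plan picks up $43,900 − $14,556.25 = $29,343.75.

$29,343.75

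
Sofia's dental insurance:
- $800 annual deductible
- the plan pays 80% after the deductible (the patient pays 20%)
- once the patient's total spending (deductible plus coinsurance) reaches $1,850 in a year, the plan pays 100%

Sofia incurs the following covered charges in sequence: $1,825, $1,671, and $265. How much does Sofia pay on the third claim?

$53

Claim 1 ($1,825): $800 to deductible, leaving $1,025; 20% of $1,025 = $205. Patient owes $1,005 (running OOP $1,005).
Claim 2 ($1,671): deductible already satisfied, so patient's share is 20% × $1,671 = $334.20. Patient pays $334.20; OOP now $1,339.20.
Claim 3 ($265): deductible already satisfied, so patient's share is 20% × $265 = $53. Patient owes $53 (running OOP $1,392.20).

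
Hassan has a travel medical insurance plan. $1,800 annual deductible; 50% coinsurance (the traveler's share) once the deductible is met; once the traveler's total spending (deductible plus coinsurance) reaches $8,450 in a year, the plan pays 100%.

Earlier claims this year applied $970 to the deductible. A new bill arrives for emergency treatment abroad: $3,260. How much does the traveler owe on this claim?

$2,045

Deductible still to meet: $1,800 − $970 = $830.
After the $830 deductible portion, $3,260 − $830 = $2,430 is subject to coinsurance.
Coinsurance: $2,430 × 50% = $1,215.
So the traveler owes $830 + $1,215 = $2,045 before any cap.
Total out-of-pocket so far would be $970 + $2,045 = $3,015, below the $8,450 cap — no reduction.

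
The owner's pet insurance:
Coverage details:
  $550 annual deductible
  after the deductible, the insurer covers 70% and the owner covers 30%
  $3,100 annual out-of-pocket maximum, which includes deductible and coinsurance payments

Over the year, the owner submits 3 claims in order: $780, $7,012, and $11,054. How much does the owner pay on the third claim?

#1 ($780): $550 to deductible, leaving $230; coinsurance $230 × 30% = $69. Owner pays $619; OOP now $619.
#2 ($7,012): deductible met; 30% of $7,012 = $2,103.60. Cost to owner: $2,103.60. OOP to date $2,722.60.
#3 ($11,054): deductible met; 30% of $11,054 = $3,316.20. That would push OOP to $6,038.80, over the $3,100 cap, so owner pays $3,100 − $2,722.60 = $377.40.

$377.40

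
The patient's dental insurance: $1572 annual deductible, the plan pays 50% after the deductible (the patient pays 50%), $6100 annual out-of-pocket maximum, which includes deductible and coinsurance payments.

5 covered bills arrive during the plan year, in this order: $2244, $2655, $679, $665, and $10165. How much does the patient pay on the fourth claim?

Bill 1, $2244: $1572 to deductible, leaving $672; 50% of $672 = $336. Patient pays $1908; OOP now $1908.
Bill 2, $2655: deductible met; 50% of $2655 = $1327.50. Cost to patient: $1327.50. OOP to date $3235.50.
Bill 3, $679: 50% coinsurance on $679 = $339.50. Cost to patient: $339.50. OOP to date $3575.
Bill 4, $665: deductible met; 50% of $665 = $332.50. Patient pays $332.50; OOP now $3907.50.

$332.50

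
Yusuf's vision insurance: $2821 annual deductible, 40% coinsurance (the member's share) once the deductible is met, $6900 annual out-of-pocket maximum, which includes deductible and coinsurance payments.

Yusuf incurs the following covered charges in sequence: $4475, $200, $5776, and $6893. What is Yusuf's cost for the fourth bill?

$1027

Claim 1 ($4475): deductible takes $2821, $1654 remains; member's 40% is $661.60. Member owes $3482.60 (running OOP $3482.60).
Claim 2 ($200): deductible met; 40% of $200 = $80. Member owes $80 (running OOP $3562.60).
Claim 3 ($5776): deductible met; 40% of $5776 = $2310.40. Member owes $2310.40 (running OOP $5873).
Claim 4 ($6893): 40% coinsurance on $6893 = $2757.20. Adding that to $5873 gives $8630.20, past the $6900 cap; member pays only $6900 − $5873 = $1027.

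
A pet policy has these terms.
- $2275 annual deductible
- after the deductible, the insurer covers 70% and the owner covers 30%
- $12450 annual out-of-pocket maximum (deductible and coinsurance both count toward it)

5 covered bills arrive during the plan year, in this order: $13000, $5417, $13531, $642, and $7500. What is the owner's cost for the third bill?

$4059.30

#1 ($13000): $2275 finishes the deductible; $10725 goes to coinsurance; coinsurance $10725 × 30% = $3217.50. Cost to owner: $5492.50. OOP to date $5492.50.
#2 ($5417): deductible already satisfied, so owner's share is 30% × $5417 = $1625.10. Cost to owner: $1625.10. OOP to date $7117.60.
#3 ($13531): deductible already satisfied, so owner's share is 30% × $13531 = $4059.30. Owner pays $4059.30; OOP now $11176.90.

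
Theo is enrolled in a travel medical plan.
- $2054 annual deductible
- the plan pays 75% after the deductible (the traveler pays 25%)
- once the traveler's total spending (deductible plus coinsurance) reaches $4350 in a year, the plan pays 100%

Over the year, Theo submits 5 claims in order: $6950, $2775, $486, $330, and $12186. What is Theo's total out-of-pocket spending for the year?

#1 ($6950): deductible takes $2054, $4896 remains; traveler's 25% is $1224. Traveler owes $3278 (running OOP $3278).
#2 ($2775): deductible already satisfied, so traveler's share is 25% × $2775 = $693.75. Traveler owes $693.75 (running OOP $3971.75).
#3 ($486): 25% coinsurance on $486 = $121.50. Traveler owes $121.50 (running OOP $4093.25).
#4 ($330): deductible already satisfied, so traveler's share is 25% × $330 = $82.50. Traveler owes $82.50 (running OOP $4175.75).
#5 ($12186): deductible met; 25% of $12186 = $3046.50. Adding that to $4175.75 gives $7222.25, past the $4350 cap; traveler pays only $4350 − $4175.75 = $174.25.
Total paid by the traveler: $3278 + $693.75 + $121.50 + $82.50 + $174.25 = $4350.

$4350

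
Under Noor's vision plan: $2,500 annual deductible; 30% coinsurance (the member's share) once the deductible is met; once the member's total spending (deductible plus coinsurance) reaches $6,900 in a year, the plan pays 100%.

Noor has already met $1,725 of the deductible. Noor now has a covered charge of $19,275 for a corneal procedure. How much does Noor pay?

$1,725 of the $2,500 deductible is already met, leaving $775.
That leaves $19,275 − $775 = $18,500 for coinsurance.
30% of $18,500 = $5,550 falls to the member.
So the member owes $775 + $5,550 = $6,325 before any cap.
Year-to-date out-of-pocket would reach $1,725 + $6,325 = $8,050, above the $6,900 maximum, so the member pays only $6,900 − $1,725 = $5,175.

$5,175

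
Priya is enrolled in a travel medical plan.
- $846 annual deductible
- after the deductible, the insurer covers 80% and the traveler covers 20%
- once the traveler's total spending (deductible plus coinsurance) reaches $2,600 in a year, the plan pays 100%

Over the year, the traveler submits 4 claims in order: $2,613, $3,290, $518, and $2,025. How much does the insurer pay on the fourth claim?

#1 ($2,613): $846 to deductible, leaving $1,767; 20% of $1,767 = $353.40. Cost to traveler: $1,199.40. OOP to date $1,199.40. Plan pays $2,613 − $1,199.40 = $1,413.60.
#2 ($3,290): deductible met; 20% of $3,290 = $658. Traveler pays $658; OOP now $1,857.40. Plan pays $3,290 − $658 = $2,632.
#3 ($518): 20% coinsurance on $518 = $103.60. Cost to traveler: $103.60. OOP to date $1,961. Insurer: $518 − $103.60 = $414.40.
#4 ($2,025): deductible already satisfied, so traveler's share is 20% × $2,025 = $405. Cost to traveler: $405. OOP to date $2,366. Plan pays $2,025 − $405 = $1,620.

$1,620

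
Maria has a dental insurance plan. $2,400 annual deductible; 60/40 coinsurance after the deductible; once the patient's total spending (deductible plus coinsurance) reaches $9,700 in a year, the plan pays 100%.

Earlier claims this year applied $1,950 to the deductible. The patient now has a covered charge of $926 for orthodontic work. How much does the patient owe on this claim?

$640.40

$1,950 of the $2,400 deductible is already met, leaving $450.
The remaining $476 (= $926 − $450) moves to coinsurance.
Coinsurance: $476 × 40% = $190.40.
Patient responsibility before any cap: $450 + $190.40 = $640.40.
Year-to-date out-of-pocket becomes $1,950 + $640.40 = $2,590.40, still under the $9,700 maximum, so no cap applies.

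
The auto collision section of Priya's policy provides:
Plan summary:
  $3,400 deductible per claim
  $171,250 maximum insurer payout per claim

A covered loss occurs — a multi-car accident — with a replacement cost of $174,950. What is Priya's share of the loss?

After the deductible, $174,950 − $3,400 = $171,550 remains.
The $171,250 per-incident cap binds; insurer pays $171,250.
Out of pocket: $174,950 − $171,250 = $3,700.

$3,700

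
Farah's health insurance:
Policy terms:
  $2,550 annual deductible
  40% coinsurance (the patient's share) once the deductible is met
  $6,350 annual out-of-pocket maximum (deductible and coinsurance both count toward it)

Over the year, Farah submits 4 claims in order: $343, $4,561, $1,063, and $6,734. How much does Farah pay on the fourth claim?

$2,433.20

Bill 1, $343: entire amount goes to the deductible. Patient pays $343; OOP now $343.
Bill 2, $4,561: $2,207 finishes the deductible; $2,354 goes to coinsurance; 40% of $2,354 = $941.60. Patient owes $3,148.60 (running OOP $3,491.60).
Bill 3, $1,063: deductible already satisfied, so patient's share is 40% × $1,063 = $425.20. Cost to patient: $425.20. OOP to date $3,916.80.
Bill 4, $6,734: 40% coinsurance on $6,734 = $2,693.60. OOP would hit $6,610.40 > $6,350, so the cap limits the patient to $6,350 − $3,916.80 = $2,433.20.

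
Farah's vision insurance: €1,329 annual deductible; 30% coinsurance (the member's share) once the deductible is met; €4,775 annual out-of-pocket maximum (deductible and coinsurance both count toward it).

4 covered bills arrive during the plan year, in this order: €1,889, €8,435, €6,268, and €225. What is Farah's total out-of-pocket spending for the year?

#1 (€1,889): €1,329 finishes the deductible; €560 goes to coinsurance; member's 30% is €168. Cost to member: €1,497. OOP to date €1,497.
#2 (€8,435): 30% coinsurance on €8,435 = €2,530.50. Member owes €2,530.50 (running OOP €4,027.50).
#3 (€6,268): deductible already satisfied, so member's share is 30% × €6,268 = €1,880.40. Adding that to €4,027.50 gives €5,907.90, past the €4,775 cap; member pays only €4,775 − €4,027.50 = €747.50.
#4 (€225): deductible met; 30% of €225 = €67.50. Adding that to €4,775 gives €4,842.50, past the €4,775 cap; member pays only €4,775 − €4,775 = €0.
Summing the member's payments: €1,497 + €2,530.50 + €747.50 + €0 = €4,775.

€4,775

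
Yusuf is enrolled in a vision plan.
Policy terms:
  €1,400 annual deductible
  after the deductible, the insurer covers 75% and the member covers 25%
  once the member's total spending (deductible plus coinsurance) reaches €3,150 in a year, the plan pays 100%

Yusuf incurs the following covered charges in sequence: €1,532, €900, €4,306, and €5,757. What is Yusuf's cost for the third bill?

€1,076.50

Claim 1 — €1,532: deductible takes €1,400, €132 remains; coinsurance €132 × 25% = €33. Member owes €1,433 (running OOP €1,433).
Claim 2 — €900: deductible met; 25% of €900 = €225. Cost to member: €225. OOP to date €1,658.
Claim 3 — €4,306: deductible met; 25% of €4,306 = €1,076.50. Member owes €1,076.50 (running OOP €2,734.50).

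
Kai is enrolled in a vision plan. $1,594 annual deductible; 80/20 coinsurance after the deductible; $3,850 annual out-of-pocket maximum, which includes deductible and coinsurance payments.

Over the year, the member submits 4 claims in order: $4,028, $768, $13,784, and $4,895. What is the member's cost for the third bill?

#1 ($4,028): deductible takes $1,594, $2,434 remains; 20% of $2,434 = $486.80. Member owes $2,080.80 (running OOP $2,080.80).
#2 ($768): deductible already satisfied, so member's share is 20% × $768 = $153.60. Member owes $153.60 (running OOP $2,234.40).
#3 ($13,784): 20% coinsurance on $13,784 = $2,756.80. That would push OOP to $4,991.20, over the $3,850 cap, so member pays $3,850 − $2,234.40 = $1,615.60.

$1,615.60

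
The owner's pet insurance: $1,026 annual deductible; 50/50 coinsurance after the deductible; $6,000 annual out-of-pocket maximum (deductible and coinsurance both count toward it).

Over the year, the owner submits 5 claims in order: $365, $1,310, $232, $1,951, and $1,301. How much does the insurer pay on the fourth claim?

Bill 1, $365: entire amount goes to the deductible. Owner owes $365 (running OOP $365). Plan pays $365 − $365 = $0.
Bill 2, $1,310: deductible takes $661, $649 remains; owner's 50% is $324.50. Owner pays $985.50; OOP now $1,350.50. Plan pays $1,310 − $985.50 = $324.50.
Bill 3, $232: 50% coinsurance on $232 = $116. Owner pays $116; OOP now $1,466.50. Plan pays $232 − $116 = $116.
Bill 4, $1,951: deductible met; 50% of $1,951 = $975.50. Owner owes $975.50 (running OOP $2,442). Insurer: $1,951 − $975.50 = $975.50.

$975.50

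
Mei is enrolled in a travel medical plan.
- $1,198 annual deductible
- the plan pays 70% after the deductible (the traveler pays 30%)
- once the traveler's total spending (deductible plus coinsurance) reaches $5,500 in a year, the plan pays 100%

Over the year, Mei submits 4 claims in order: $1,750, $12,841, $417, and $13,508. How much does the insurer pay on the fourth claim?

$13,349

Bill 1, $1,750: $1,198 finishes the deductible; $552 goes to coinsurance; coinsurance $552 × 30% = $165.60. Cost to traveler: $1,363.60. OOP to date $1,363.60. Insurer: $1,750 − $1,363.60 = $386.40.
Bill 2, $12,841: deductible already satisfied, so traveler's share is 30% × $12,841 = $3,852.30. Traveler owes $3,852.30 (running OOP $5,215.90). Insurer: $12,841 − $3,852.30 = $8,988.70.
Bill 3, $417: deductible met; 30% of $417 = $125.10. Cost to traveler: $125.10. OOP to date $5,341. Plan pays $417 − $125.10 = $291.90.
Bill 4, $13,508: deductible met; 30% of $13,508 = $4,052.40. Adding that to $5,341 gives $9,393.40, past the $5,500 cap; traveler pays only $5,500 − $5,341 = $159. Insurer: $13,508 − $159 = $13,349.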